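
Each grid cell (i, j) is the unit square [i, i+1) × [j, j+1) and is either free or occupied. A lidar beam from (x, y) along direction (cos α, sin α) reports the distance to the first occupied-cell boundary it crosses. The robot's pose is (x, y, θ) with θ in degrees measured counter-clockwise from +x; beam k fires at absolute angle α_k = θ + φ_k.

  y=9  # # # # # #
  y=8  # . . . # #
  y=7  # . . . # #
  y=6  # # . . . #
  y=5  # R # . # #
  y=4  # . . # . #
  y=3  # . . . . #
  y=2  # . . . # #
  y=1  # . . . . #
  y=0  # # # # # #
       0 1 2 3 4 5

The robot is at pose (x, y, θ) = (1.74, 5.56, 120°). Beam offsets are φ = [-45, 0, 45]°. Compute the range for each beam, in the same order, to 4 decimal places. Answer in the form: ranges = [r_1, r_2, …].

beam 1: φ=-45°, α=75°
  d=(0.2588,0.9659)  start (1,5)  tX=1.0046 tY=0.4555  stride 1/|dx|=3.8637 1/|dy|=1.0353
    cross y-line → (1,6), t=0.4555 (wall)
  → r_1 = 0.4555
beam 2: φ=0°, α=120°
  d=(-0.5000,0.8660)  start (1,5)  tX=1.4800 tY=0.5081  stride 1/|dx|=2.0000 1/|dy|=1.1547
    cross y-line → (1,6), t=0.5081 (wall)
  → r_2 = 0.5081
beam 3: φ=45°, α=165°
  d=(-0.9659,0.2588)  start (1,5)  tX=0.7661 tY=1.7000  stride 1/|dx|=1.0353 1/|dy|=3.8637
    cross x-line → (0,5), t=0.7661 (wall)
  → r_3 = 0.7661

ranges = [0.4555, 0.5081, 0.7661]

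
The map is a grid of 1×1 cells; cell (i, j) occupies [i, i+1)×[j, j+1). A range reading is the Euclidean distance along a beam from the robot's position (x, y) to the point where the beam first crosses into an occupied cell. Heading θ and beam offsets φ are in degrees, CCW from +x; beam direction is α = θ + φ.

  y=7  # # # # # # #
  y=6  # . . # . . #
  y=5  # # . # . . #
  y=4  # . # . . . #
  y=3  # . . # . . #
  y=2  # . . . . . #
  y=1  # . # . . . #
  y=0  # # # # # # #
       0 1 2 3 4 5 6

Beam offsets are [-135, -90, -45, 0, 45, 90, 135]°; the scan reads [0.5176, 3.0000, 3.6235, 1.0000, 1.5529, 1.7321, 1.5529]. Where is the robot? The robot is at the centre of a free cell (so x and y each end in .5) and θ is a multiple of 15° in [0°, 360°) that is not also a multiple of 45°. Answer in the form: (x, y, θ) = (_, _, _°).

(x, y, θ) = (2.5, 2.5, 60°)

The pose lattice has 24·16 = 384 candidates. Test each by forward raycasting.
  (1.5, 2.5, 240°): beam 1 = 1.9319 ≠ 0.5176 ✗
  (5.5, 3.5, 105°): beam 1 = 0.5774 ≠ 0.5176 ✗
  (4.5, 4.5, 165°): beam 1 = 1.7321 ≠ 0.5176 ✗
  (3.5, 2.5, 75°): beam 1 = 1.7321 ≠ 0.5176 ✗
  …
  (2.5, 2.5, 60°): r_1=0.5176, r_2=3.0000, r_3=3.6235, r_4=1.0000, r_5=1.5529, r_6=1.7321, r_7=1.5529 — all match ✓
No second candidate reproduces the full scan.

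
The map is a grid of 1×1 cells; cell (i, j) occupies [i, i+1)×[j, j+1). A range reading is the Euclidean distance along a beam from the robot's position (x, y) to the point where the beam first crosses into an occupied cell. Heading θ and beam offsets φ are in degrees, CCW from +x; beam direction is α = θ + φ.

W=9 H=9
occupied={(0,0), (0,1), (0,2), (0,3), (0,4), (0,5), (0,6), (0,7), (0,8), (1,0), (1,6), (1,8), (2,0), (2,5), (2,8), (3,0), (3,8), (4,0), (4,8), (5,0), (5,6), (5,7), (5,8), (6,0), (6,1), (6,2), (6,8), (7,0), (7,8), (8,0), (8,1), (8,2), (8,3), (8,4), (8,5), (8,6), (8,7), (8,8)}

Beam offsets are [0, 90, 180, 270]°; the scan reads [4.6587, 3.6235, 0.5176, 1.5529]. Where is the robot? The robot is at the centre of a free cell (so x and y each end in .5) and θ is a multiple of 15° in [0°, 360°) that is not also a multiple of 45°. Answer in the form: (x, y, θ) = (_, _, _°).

The pose lattice has 43·16 = 688 candidates. Test each by forward raycasting.
  (1.5, 7.5, 105°): beam 1 = 0.5176 ≠ 4.6587 ✗
  (7.5, 2.5, 285°): beam 1 = 1.5529 ≠ 4.6587 ✗
  (3.5, 7.5, 75°): beam 1 = 0.5176 ≠ 4.6587 ✗
  (1.5, 7.5, 150°): beam 1 = 0.5774 ≠ 4.6587 ✗
  (3.5, 4.5, 165°): beam 1 = 2.5882 ≠ 4.6587 ✗
  …
  (4.5, 1.5, 75°): r_1=4.6587, r_2=3.6235, r_3=0.5176, r_4=1.5529 — all match ✓
No second candidate reproduces the full scan.

(x, y, θ) = (4.5, 1.5, 75°)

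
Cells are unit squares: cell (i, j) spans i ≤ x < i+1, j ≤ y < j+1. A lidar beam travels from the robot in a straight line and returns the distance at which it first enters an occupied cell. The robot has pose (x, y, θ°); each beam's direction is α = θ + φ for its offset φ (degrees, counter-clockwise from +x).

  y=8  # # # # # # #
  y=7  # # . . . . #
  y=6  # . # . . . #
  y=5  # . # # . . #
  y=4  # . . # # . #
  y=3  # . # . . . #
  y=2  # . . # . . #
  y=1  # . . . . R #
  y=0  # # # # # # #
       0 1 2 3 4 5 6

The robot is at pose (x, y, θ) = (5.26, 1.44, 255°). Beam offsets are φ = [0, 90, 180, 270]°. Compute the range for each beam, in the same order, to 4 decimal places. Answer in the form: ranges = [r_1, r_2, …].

beam 1: φ=0°, α=255°
  cosα=-0.2588 sinα=-0.9659 | (5,1) | tMaxX 1.0046 tMaxY 0.4555 | tΔX 3.8637 tΔY 1.0353
    t=0.4555 [y] (5,0) — stop
  → r_1 = 0.4555
beam 2: φ=90°, α=345°
  cosα=0.9659 sinα=-0.2588 | (5,1) | tMaxX 0.7661 tMaxY 1.7000 | tΔX 1.0353 tΔY 3.8637
    t=0.7661 [x] (6,1) — stop
  → r_2 = 0.7661
beam 3: φ=180°, α=75°
  cosα=0.2588 sinα=0.9659 | (5,1) | tMaxX 2.8591 tMaxY 0.5798 | tΔX 3.8637 tΔY 1.0353
    t=0.5798 [y] (5,2)
    t=1.6150 [y] (5,3)
    t=2.6503 [y] (5,4)
    t=2.8591 [x] (6,4) — stop
  → r_3 = 2.8591
beam 4: φ=270°, α=165°
  cosα=-0.9659 sinα=0.2588 | (5,1) | tMaxX 0.2692 tMaxY 2.1637 | tΔX 1.0353 tΔY 3.8637
    t=0.2692 [x] (4,1)
    t=1.3044 [x] (3,1)
    t=2.1637 [y] (3,2) — stop
  → r_4 = 2.1637

ranges = [0.4555, 0.7661, 2.8591, 2.1637]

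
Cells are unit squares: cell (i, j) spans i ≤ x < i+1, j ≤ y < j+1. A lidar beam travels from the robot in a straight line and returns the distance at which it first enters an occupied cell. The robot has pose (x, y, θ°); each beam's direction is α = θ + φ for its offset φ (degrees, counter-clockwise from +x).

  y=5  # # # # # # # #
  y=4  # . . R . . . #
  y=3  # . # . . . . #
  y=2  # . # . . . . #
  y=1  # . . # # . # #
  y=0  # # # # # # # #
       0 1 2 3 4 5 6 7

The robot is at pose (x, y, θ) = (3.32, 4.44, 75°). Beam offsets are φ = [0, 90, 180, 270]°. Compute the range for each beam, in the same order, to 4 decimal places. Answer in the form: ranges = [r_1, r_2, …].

ranges = [0.5798, 2.1637, 1.2364, 3.8098]

beam 1: φ=0°, α=75°
  d=(0.2588,0.9659)  start (3,4)  tX=2.6273 tY=0.5798  stride 1/|dx|=3.8637 1/|dy|=1.0353
    cross y-line → (3,5), t=0.5798 (wall)
  → r_1 = 0.5798
beam 2: φ=90°, α=165°
  d=(-0.9659,0.2588)  start (3,4)  tX=0.3313 tY=2.1637  stride 1/|dx|=1.0353 1/|dy|=3.8637
    cross x-line → (2,4), t=0.3313
    cross x-line → (1,4), t=1.3666
    cross y-line → (1,5), t=2.1637 (wall)
  → r_2 = 2.1637
beam 3: φ=180°, α=255°
  d=(-0.2588,-0.9659)  start (3,4)  tX=1.2364 tY=0.4555  stride 1/|dx|=3.8637 1/|dy|=1.0353
    cross y-line → (3,3), t=0.4555
    cross x-line → (2,3), t=1.2364 (wall)
  → r_3 = 1.2364
beam 4: φ=270°, α=345°
  d=(0.9659,-0.2588)  start (3,4)  tX=0.7040 tY=1.7000  stride 1/|dx|=1.0353 1/|dy|=3.8637
    cross x-line → (4,4), t=0.7040
    cross y-line → (4,3), t=1.7000
    cross x-line → (5,3), t=1.7393
    cross x-line → (6,3), t=2.7745
    cross x-line → (7,3), t=3.8098 (wall)
  → r_4 = 3.8098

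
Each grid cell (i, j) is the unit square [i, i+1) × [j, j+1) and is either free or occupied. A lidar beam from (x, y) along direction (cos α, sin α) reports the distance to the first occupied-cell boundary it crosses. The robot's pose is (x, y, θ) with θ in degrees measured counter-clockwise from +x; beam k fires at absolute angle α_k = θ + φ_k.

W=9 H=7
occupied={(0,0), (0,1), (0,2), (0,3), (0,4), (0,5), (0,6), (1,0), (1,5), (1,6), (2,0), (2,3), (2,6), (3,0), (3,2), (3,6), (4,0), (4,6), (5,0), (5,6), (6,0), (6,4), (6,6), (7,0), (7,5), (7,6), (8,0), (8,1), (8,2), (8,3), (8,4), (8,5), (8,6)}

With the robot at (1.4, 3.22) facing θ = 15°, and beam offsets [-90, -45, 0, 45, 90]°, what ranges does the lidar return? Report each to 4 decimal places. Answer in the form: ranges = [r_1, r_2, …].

ranges = [2.2983, 1.8475, 0.6212, 3.2101, 1.5455]

beam 1: φ=-90°, α=285°
  d=(0.2588,-0.9659)  start (1,3)  tX=2.3182 tY=0.2278  stride 1/|dx|=3.8637 1/|dy|=1.0353
    cross y-line → (1,2), t=0.2278
    cross y-line → (1,1), t=1.2630
    cross y-line → (1,0), t=2.2983 (wall)
  → r_1 = 2.2983
beam 2: φ=-45°, α=330°
  d=(0.8660,-0.5000)  start (1,3)  tX=0.6928 tY=0.4400  stride 1/|dx|=1.1547 1/|dy|=2.0000
    cross y-line → (1,2), t=0.4400
    cross x-line → (2,2), t=0.6928
    cross x-line → (3,2), t=1.8475 (wall)
  → r_2 = 1.8475
beam 3: φ=0°, α=15°
  d=(0.9659,0.2588)  start (1,3)  tX=0.6212 tY=3.0137  stride 1/|dx|=1.0353 1/|dy|=3.8637
    cross x-line → (2,3), t=0.6212 (wall)
  → r_3 = 0.6212
beam 4: φ=45°, α=60°
  d=(0.5000,0.8660)  start (1,3)  tX=1.2000 tY=0.9007  stride 1/|dx|=2.0000 1/|dy|=1.1547
    cross y-line → (1,4), t=0.9007
    cross x-line → (2,4), t=1.2000
    cross y-line → (2,5), t=2.0554
    cross x-line → (3,5), t=3.2000
    cross y-line → (3,6), t=3.2101 (wall)
  → r_4 = 3.2101
beam 5: φ=90°, α=105°
  d=(-0.2588,0.9659)  start (1,3)  tX=1.5455 tY=0.8075  stride 1/|dx|=3.8637 1/|dy|=1.0353
    cross y-line → (1,4), t=0.8075
    cross x-line → (0,4), t=1.5455 (wall)
  → r_5 = 1.5455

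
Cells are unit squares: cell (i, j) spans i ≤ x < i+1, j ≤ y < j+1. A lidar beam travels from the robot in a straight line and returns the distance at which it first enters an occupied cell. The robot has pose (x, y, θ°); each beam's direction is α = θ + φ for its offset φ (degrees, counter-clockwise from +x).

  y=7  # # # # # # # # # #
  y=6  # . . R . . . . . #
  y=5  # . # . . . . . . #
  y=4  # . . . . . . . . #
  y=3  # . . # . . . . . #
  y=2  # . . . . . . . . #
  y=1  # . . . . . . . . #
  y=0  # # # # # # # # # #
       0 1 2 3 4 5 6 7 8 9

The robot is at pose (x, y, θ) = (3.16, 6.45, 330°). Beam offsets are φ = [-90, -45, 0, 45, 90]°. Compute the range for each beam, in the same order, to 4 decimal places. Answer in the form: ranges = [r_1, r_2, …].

beam 1: φ=-90°, α=240°
  dir = (cos 240°, sin 240°) = (-0.5000, -0.8660); from cell (3,6)
  next x-line at t=0.3200, next y-line at t=0.5196; Δt_x=2.0000, Δt_y=1.1547
    x: enter (2,6) at t=0.3200
    y: enter (2,5) at t=0.5196 ← occupied
  → r_1 = 0.5196
beam 2: φ=-45°, α=285°
  dir = (cos 285°, sin 285°) = (0.2588, -0.9659); from cell (3,6)
  next x-line at t=3.2455, next y-line at t=0.4659; Δt_x=3.8637, Δt_y=1.0353
    y: enter (3,5) at t=0.4659
    y: enter (3,4) at t=1.5012
    y: enter (3,3) at t=2.5364 ← occupied
  → r_2 = 2.5364
beam 3: φ=0°, α=330°
  dir = (cos 330°, sin 330°) = (0.8660, -0.5000); from cell (3,6)
  next x-line at t=0.9699, next y-line at t=0.9000; Δt_x=1.1547, Δt_y=2.0000
    y: enter (3,5) at t=0.9000
    x: enter (4,5) at t=0.9699
    x: enter (5,5) at t=2.1246
    y: enter (5,4) at t=2.9000
    x: enter (6,4) at t=3.2793
    x: enter (7,4) at t=4.4341
    y: enter (7,3) at t=4.9000
    x: enter (8,3) at t=5.5888
    x: enter (9,3) at t=6.7435 ← occupied
  → r_3 = 6.7435
beam 4: φ=45°, α=15°
  dir = (cos 15°, sin 15°) = (0.9659, 0.2588); from cell (3,6)
  next x-line at t=0.8696, next y-line at t=2.1250; Δt_x=1.0353, Δt_y=3.8637
    x: enter (4,6) at t=0.8696
    x: enter (5,6) at t=1.9049
    y: enter (5,7) at t=2.1250 ← occupied
  → r_4 = 2.1250
beam 5: φ=90°, α=60°
  dir = (cos 60°, sin 60°) = (0.5000, 0.8660); from cell (3,6)
  next x-line at t=1.6800, next y-line at t=0.6351; Δt_x=2.0000, Δt_y=1.1547
    y: enter (3,7) at t=0.6351 ← occupied
  → r_5 = 0.6351

ranges = [0.5196, 2.5364, 6.7435, 2.1250, 0.6351]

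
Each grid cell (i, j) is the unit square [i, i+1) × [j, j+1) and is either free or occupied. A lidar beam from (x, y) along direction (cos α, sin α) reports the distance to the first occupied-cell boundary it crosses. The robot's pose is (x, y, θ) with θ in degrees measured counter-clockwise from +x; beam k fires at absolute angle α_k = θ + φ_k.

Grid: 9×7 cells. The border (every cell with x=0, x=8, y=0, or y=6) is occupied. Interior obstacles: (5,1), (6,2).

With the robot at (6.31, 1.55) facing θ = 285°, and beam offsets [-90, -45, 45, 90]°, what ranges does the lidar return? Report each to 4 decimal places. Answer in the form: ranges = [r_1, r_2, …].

ranges = [0.3209, 0.6200, 1.1000, 1.7496]

beam 1: φ=-90°, α=195°
  d=(-0.9659,-0.2588)  start (6,1)  tX=0.3209 tY=2.1250  stride 1/|dx|=1.0353 1/|dy|=3.8637
    cross x-line → (5,1), t=0.3209 (wall)
  → r_1 = 0.3209
beam 2: φ=-45°, α=240°
  d=(-0.5000,-0.8660)  start (6,1)  tX=0.6200 tY=0.6351  stride 1/|dx|=2.0000 1/|dy|=1.1547
    cross x-line → (5,1), t=0.6200 (wall)
  → r_2 = 0.6200
beam 3: φ=45°, α=330°
  d=(0.8660,-0.5000)  start (6,1)  tX=0.7967 tY=1.1000  stride 1/|dx|=1.1547 1/|dy|=2.0000
    cross x-line → (7,1), t=0.7967
    cross y-line → (7,0), t=1.1000 (wall)
  → r_3 = 1.1000
beam 4: φ=90°, α=15°
  d=(0.9659,0.2588)  start (6,1)  tX=0.7143 tY=1.7387  stride 1/|dx|=1.0353 1/|dy|=3.8637
    cross x-line → (7,1), t=0.7143
    cross y-line → (7,2), t=1.7387
    cross x-line → (8,2), t=1.7496 (wall)
  → r_4 = 1.7496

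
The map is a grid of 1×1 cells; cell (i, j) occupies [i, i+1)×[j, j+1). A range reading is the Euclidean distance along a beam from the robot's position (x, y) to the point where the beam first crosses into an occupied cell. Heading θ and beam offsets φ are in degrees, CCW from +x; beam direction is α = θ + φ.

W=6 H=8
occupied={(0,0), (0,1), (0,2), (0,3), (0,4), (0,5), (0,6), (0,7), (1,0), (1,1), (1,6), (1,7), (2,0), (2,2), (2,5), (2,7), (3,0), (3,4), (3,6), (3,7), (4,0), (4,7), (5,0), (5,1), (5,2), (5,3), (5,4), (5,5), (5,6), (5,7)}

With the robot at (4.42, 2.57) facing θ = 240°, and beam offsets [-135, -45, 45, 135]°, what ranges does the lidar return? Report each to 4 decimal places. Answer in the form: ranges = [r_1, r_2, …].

beam 1: φ=-135°, α=105°
  dir = (cos 105°, sin 105°) = (-0.2588, 0.9659); from cell (4,2)
  next x-line at t=1.6228, next y-line at t=0.4452; Δt_x=3.8637, Δt_y=1.0353
    y: enter (4,3) at t=0.4452
    y: enter (4,4) at t=1.4804
    x: enter (3,4) at t=1.6228 ← occupied
  → r_1 = 1.6228
beam 2: φ=-45°, α=195°
  dir = (cos 195°, sin 195°) = (-0.9659, -0.2588); from cell (4,2)
  next x-line at t=0.4348, next y-line at t=2.2023; Δt_x=1.0353, Δt_y=3.8637
    x: enter (3,2) at t=0.4348
    x: enter (2,2) at t=1.4701 ← occupied
  → r_2 = 1.4701
beam 3: φ=45°, α=285°
  dir = (cos 285°, sin 285°) = (0.2588, -0.9659); from cell (4,2)
  next x-line at t=2.2409, next y-line at t=0.5901; Δt_x=3.8637, Δt_y=1.0353
    y: enter (4,1) at t=0.5901
    y: enter (4,0) at t=1.6254 ← occupied
  → r_3 = 1.6254
beam 4: φ=135°, α=15°
  dir = (cos 15°, sin 15°) = (0.9659, 0.2588); from cell (4,2)
  next x-line at t=0.6005, next y-line at t=1.6614; Δt_x=1.0353, Δt_y=3.8637
    x: enter (5,2) at t=0.6005 ← occupied
  → r_4 = 0.6005

ranges = [1.6228, 1.4701, 1.6254, 0.6005]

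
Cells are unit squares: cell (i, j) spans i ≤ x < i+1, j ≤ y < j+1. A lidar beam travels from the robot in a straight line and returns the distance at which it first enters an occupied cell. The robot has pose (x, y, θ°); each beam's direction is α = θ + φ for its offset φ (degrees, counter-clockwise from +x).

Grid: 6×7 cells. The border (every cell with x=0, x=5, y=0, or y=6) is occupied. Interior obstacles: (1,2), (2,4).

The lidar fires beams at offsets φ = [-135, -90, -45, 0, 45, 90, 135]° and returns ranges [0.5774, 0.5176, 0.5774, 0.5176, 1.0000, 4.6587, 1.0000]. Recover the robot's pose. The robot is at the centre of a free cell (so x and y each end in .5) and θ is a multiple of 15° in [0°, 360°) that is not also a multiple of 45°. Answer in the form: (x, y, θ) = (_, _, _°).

(x, y, θ) = (1.5, 5.5, 195°)

Candidates: 18 free-cell centres × 16 headings = 288 poses. Raycast each; keep the one whose scan matches to 4 dp.
  (4.5, 3.5, 195°): beam 1 = 1.0000 ≠ 0.5774 ✗
  (4.5, 2.5, 240°): beam 1 = 3.6235 ≠ 0.5774 ✗
  (1.5, 4.5, 150°): beam 1 = 0.5176 ≠ 0.5774 ✗
  …
  (1.5, 5.5, 195°): r_1=0.5774, r_2=0.5176, r_3=0.5774, r_4=0.5176, r_5=1.0000, r_6=4.6587, r_7=1.0000 — all match ✓
Only this pose fits every beam.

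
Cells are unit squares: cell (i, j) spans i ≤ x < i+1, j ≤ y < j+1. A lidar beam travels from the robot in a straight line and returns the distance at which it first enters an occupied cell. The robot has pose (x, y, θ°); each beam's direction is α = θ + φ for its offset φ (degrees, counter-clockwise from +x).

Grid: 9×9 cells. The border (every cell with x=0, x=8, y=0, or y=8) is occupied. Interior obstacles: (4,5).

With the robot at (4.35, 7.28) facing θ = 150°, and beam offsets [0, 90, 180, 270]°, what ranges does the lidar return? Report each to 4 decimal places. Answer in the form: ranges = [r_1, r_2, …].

beam 1: φ=0°, α=150°
  dir = (cos 150°, sin 150°) = (-0.8660, 0.5000); from cell (4,7)
  next x-line at t=0.4041, next y-line at t=1.4400; Δt_x=1.1547, Δt_y=2.0000
    x: enter (3,7) at t=0.4041
    y: enter (3,8) at t=1.4400 ← occupied
  → r_1 = 1.4400
beam 2: φ=90°, α=240°
  dir = (cos 240°, sin 240°) = (-0.5000, -0.8660); from cell (4,7)
  next x-line at t=0.7000, next y-line at t=0.3233; Δt_x=2.0000, Δt_y=1.1547
    y: enter (4,6) at t=0.3233
    x: enter (3,6) at t=0.7000
    y: enter (3,5) at t=1.4780
    y: enter (3,4) at t=2.6327
    x: enter (2,4) at t=2.7000
    y: enter (2,3) at t=3.7874
    x: enter (1,3) at t=4.7000
    y: enter (1,2) at t=4.9421
    y: enter (1,1) at t=6.0968
    x: enter (0,1) at t=6.7000 ← occupied
  → r_2 = 6.7000
beam 3: φ=180°, α=330°
  dir = (cos 330°, sin 330°) = (0.8660, -0.5000); from cell (4,7)
  next x-line at t=0.7506, next y-line at t=0.5600; Δt_x=1.1547, Δt_y=2.0000
    y: enter (4,6) at t=0.5600
    x: enter (5,6) at t=0.7506
    x: enter (6,6) at t=1.9053
    y: enter (6,5) at t=2.5600
    x: enter (7,5) at t=3.0600
    x: enter (8,5) at t=4.2147 ← occupied
  → r_3 = 4.2147
beam 4: φ=270°, α=60°
  dir = (cos 60°, sin 60°) = (0.5000, 0.8660); from cell (4,7)
  next x-line at t=1.3000, next y-line at t=0.8314; Δt_x=2.0000, Δt_y=1.1547
    y: enter (4,8) at t=0.8314 ← occupied
  → r_4 = 0.8314

ranges = [1.4400, 6.7000, 4.2147, 0.8314]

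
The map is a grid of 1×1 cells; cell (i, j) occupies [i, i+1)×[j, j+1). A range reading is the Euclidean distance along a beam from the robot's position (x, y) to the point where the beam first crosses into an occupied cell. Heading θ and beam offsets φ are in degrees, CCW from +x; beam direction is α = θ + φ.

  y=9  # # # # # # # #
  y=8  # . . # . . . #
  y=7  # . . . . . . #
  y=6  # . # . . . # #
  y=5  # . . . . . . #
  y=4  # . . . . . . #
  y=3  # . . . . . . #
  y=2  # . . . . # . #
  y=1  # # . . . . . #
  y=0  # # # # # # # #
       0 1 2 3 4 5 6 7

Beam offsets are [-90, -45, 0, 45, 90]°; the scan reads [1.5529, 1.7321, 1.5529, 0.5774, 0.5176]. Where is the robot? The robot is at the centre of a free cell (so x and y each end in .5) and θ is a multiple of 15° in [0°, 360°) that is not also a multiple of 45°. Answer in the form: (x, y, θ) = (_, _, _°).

(x, y, θ) = (2.5, 7.5, 195°)

Enumerate (i+0.5, j+0.5, θ) over the 43 free cells and 16 admissible headings. For each, cast all 5 beams and compare to the given ranges.
  (5.5, 3.5, 150°): beam 1 = 2.8868 ≠ 1.5529 ✗
  (6.5, 2.5, 75°): beam 1 = 0.5176 ≠ 1.5529 ✗
  (3.5, 3.5, 165°): beam 1 = 5.6940 ≠ 1.5529 ✗
  (4.5, 3.5, 75°): beam 1 = 2.5882 ≠ 1.5529 ✗
  …
  (2.5, 7.5, 195°): r_1=1.5529, r_2=1.7321, r_3=1.5529, r_4=0.5774, r_5=0.5176 — all match ✓
Only this pose fits every beam.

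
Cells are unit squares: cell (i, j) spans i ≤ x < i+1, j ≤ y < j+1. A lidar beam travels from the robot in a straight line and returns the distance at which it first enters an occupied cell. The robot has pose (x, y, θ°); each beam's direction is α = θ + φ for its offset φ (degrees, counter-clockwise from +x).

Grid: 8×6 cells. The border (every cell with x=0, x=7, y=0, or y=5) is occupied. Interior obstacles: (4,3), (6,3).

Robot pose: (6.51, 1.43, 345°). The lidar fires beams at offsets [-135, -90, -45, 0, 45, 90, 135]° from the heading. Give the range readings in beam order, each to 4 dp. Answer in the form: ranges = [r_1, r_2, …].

beam 1: φ=-135°, α=210°
  direction (-0.8660, -0.5000); cell (6,1); t to first gridline: x 0.5889, y 0.8600 (then +1.1547 / +2.0000)
    (5,1) via x @ 0.5889
    (5,0) via y @ 0.8600  # hit
  → r_1 = 0.8600
beam 2: φ=-90°, α=255°
  direction (-0.2588, -0.9659); cell (6,1); t to first gridline: x 1.9705, y 0.4452 (then +3.8637 / +1.0353)
    (6,0) via y @ 0.4452  # hit
  → r_2 = 0.4452
beam 3: φ=-45°, α=300°
  direction (0.5000, -0.8660); cell (6,1); t to first gridline: x 0.9800, y 0.4965 (then +2.0000 / +1.1547)
    (6,0) via y @ 0.4965  # hit
  → r_3 = 0.4965
beam 4: φ=0°, α=345°
  direction (0.9659, -0.2588); cell (6,1); t to first gridline: x 0.5073, y 1.6614 (then +1.0353 / +3.8637)
    (7,1) via x @ 0.5073  # hit
  → r_4 = 0.5073
beam 5: φ=45°, α=30°
  direction (0.8660, 0.5000); cell (6,1); t to first gridline: x 0.5658, y 1.1400 (then +1.1547 / +2.0000)
    (7,1) via x @ 0.5658  # hit
  → r_5 = 0.5658
beam 6: φ=90°, α=75°
  direction (0.2588, 0.9659); cell (6,1); t to first gridline: x 1.8932, y 0.5901 (then +3.8637 / +1.0353)
    (6,2) via y @ 0.5901
    (6,3) via y @ 1.6254  # hit
  → r_6 = 1.6254
beam 7: φ=135°, α=120°
  direction (-0.5000, 0.8660); cell (6,1); t to first gridline: x 1.0200, y 0.6582 (then +2.0000 / +1.1547)
    (6,2) via y @ 0.6582
    (5,2) via x @ 1.0200
    (5,3) via y @ 1.8129
    (5,4) via y @ 2.9676
    (4,4) via x @ 3.0200
    (4,5) via y @ 4.1223  # hit
  → r_7 = 4.1223

ranges = [0.8600, 0.4452, 0.4965, 0.5073, 0.5658, 1.6254, 4.1223]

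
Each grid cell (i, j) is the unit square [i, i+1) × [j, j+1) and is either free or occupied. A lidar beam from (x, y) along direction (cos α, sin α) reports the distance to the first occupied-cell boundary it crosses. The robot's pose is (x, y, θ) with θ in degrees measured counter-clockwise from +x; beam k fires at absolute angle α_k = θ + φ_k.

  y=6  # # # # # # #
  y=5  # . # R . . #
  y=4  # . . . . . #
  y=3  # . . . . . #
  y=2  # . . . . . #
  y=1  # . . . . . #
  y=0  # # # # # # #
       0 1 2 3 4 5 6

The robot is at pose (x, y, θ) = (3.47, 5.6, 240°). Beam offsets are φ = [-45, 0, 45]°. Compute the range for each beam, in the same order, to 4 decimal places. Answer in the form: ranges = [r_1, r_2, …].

beam 1: φ=-45°, α=195°
  cosα=-0.9659 sinα=-0.2588 | (3,5) | tMaxX 0.4866 tMaxY 2.3182 | tΔX 1.0353 tΔY 3.8637
    t=0.4866 [x] (2,5) — stop
  → r_1 = 0.4866
beam 2: φ=0°, α=240°
  cosα=-0.5000 sinα=-0.8660 | (3,5) | tMaxX 0.9400 tMaxY 0.6928 | tΔX 2.0000 tΔY 1.1547
    t=0.6928 [y] (3,4)
    t=0.9400 [x] (2,4)
    t=1.8475 [y] (2,3)
    t=2.9400 [x] (1,3)
    t=3.0022 [y] (1,2)
    t=4.1569 [y] (1,1)
    t=4.9400 [x] (0,1) — stop
  → r_2 = 4.9400
beam 3: φ=45°, α=285°
  cosα=0.2588 sinα=-0.9659 | (3,5) | tMaxX 2.0478 tMaxY 0.6212 | tΔX 3.8637 tΔY 1.0353
    t=0.6212 [y] (3,4)
    t=1.6564 [y] (3,3)
    t=2.0478 [x] (4,3)
    t=2.6917 [y] (4,2)
    t=3.7270 [y] (4,1)
    t=4.7623 [y] (4,0) — stop
  → r_3 = 4.7623

ranges = [0.4866, 4.9400, 4.7623]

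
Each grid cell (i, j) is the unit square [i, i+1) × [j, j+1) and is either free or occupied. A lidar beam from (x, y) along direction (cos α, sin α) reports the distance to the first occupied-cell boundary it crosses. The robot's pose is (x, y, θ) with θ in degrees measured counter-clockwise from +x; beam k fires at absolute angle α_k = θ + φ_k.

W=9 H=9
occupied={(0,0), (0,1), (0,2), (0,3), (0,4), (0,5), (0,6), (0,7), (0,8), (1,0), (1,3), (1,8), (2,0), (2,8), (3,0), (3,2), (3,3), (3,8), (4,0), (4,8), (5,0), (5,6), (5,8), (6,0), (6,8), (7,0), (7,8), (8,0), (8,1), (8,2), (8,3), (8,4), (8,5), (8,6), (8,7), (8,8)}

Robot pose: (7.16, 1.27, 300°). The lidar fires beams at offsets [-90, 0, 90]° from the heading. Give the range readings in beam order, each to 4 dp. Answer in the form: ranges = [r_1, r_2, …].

ranges = [0.5400, 0.3118, 0.9699]

beam 1: φ=-90°, α=210°
  dir = (cos 210°, sin 210°) = (-0.8660, -0.5000); from cell (7,1)
  next x-line at t=0.1848, next y-line at t=0.5400; Δt_x=1.1547, Δt_y=2.0000
    x: enter (6,1) at t=0.1848
    y: enter (6,0) at t=0.5400 ← occupied
  → r_1 = 0.5400
beam 2: φ=0°, α=300°
  dir = (cos 300°, sin 300°) = (0.5000, -0.8660); from cell (7,1)
  next x-line at t=1.6800, next y-line at t=0.3118; Δt_x=2.0000, Δt_y=1.1547
    y: enter (7,0) at t=0.3118 ← occupied
  → r_2 = 0.3118
beam 3: φ=90°, α=30°
  dir = (cos 30°, sin 30°) = (0.8660, 0.5000); from cell (7,1)
  next x-line at t=0.9699, next y-line at t=1.4600; Δt_x=1.1547, Δt_y=2.0000
    x: enter (8,1) at t=0.9699 ← occupied
  → r_3 = 0.9699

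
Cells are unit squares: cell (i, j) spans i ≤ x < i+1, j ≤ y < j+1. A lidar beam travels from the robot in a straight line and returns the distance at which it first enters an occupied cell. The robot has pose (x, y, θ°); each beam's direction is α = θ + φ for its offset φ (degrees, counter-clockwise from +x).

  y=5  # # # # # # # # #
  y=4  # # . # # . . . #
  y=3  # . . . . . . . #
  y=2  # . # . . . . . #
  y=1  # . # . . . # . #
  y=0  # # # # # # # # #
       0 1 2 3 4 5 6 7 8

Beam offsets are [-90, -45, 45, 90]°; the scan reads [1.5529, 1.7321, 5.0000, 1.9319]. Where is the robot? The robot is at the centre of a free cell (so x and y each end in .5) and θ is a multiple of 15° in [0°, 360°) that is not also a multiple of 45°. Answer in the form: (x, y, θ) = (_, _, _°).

Candidates: 22 free-cell centres × 16 headings = 352 poses. Raycast each; keep the one whose scan matches to 4 dp.
  (1.5, 2.5, 120°): beam 1 = 0.5774 ≠ 1.5529 ✗
  (4.5, 1.5, 30°): beam 1 = 0.5774 ≠ 1.5529 ✗
  (5.5, 1.5, 120°): beam 1 = 0.5774 ≠ 1.5529 ✗
  (5.5, 2.5, 345°): beam 2 = 1.0000 ≠ 1.7321 ✗
  …
  (7.5, 3.5, 165°): r_1=1.5529, r_2=1.7321, r_3=5.0000, r_4=1.9319 — all match ✓
Only this pose fits every beam.

(x, y, θ) = (7.5, 3.5, 165°)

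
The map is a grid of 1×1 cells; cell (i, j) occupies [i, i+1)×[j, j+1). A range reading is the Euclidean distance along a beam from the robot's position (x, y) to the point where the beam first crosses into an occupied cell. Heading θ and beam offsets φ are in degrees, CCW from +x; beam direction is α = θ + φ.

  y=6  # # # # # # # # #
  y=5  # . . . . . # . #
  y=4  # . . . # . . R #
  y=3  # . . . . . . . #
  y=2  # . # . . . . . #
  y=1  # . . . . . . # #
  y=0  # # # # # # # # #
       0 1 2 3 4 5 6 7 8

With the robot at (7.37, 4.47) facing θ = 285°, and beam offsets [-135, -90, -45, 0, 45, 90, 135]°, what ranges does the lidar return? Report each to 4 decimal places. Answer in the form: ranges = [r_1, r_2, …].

beam 1: φ=-135°, α=150°
  direction (-0.8660, 0.5000); cell (7,4); t to first gridline: x 0.4272, y 1.0600 (then +1.1547 / +2.0000)
    (6,4) via x @ 0.4272
    (6,5) via y @ 1.0600  # hit
  → r_1 = 1.0600
beam 2: φ=-90°, α=195°
  direction (-0.9659, -0.2588); cell (7,4); t to first gridline: x 0.3831, y 1.8159 (then +1.0353 / +3.8637)
    (6,4) via x @ 0.3831
    (5,4) via x @ 1.4183
    (5,3) via y @ 1.8159
    (4,3) via x @ 2.4536
    (3,3) via x @ 3.4889
    (2,3) via x @ 4.5242
    (1,3) via x @ 5.5594
    (1,2) via y @ 5.6796
    (0,2) via x @ 6.5947  # hit
  → r_2 = 6.5947
beam 3: φ=-45°, α=240°
  direction (-0.5000, -0.8660); cell (7,4); t to first gridline: x 0.7400, y 0.5427 (then +2.0000 / +1.1547)
    (7,3) via y @ 0.5427
    (6,3) via x @ 0.7400
    (6,2) via y @ 1.6974
    (5,2) via x @ 2.7400
    (5,1) via y @ 2.8521
    (5,0) via y @ 4.0068  # hit
  → r_3 = 4.0068
beam 4: φ=0°, α=285°
  direction (0.2588, -0.9659); cell (7,4); t to first gridline: x 2.4341, y 0.4866 (then +3.8637 / +1.0353)
    (7,3) via y @ 0.4866
    (7,2) via y @ 1.5219
    (8,2) via x @ 2.4341  # hit
  → r_4 = 2.4341
beam 5: φ=45°, α=330°
  direction (0.8660, -0.5000); cell (7,4); t to first gridline: x 0.7275, y 0.9400 (then +1.1547 / +2.0000)
    (8,4) via x @ 0.7275  # hit
  → r_5 = 0.7275
beam 6: φ=90°, α=15°
  direction (0.9659, 0.2588); cell (7,4); t to first gridline: x 0.6522, y 2.0478 (then +1.0353 / +3.8637)
    (8,4) via x @ 0.6522  # hit
  → r_6 = 0.6522
beam 7: φ=135°, α=60°
  direction (0.5000, 0.8660); cell (7,4); t to first gridline: x 1.2600, y 0.6120 (then +2.0000 / +1.1547)
    (7,5) via y @ 0.6120
    (8,5) via x @ 1.2600  # hit
  → r_7 = 1.2600

ranges = [1.0600, 6.5947, 4.0068, 2.4341, 0.7275, 0.6522, 1.2600]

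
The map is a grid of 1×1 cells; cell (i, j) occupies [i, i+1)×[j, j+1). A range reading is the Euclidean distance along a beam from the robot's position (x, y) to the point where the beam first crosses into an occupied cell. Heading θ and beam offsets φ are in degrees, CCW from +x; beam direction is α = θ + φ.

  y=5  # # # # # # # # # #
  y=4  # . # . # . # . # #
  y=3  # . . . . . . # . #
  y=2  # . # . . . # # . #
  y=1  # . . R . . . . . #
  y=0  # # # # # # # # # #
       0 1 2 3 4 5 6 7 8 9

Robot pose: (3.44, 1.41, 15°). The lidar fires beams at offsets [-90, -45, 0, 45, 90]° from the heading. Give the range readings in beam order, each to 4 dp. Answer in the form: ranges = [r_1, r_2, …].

ranges = [0.4245, 0.8200, 2.6503, 2.9907, 2.6814]

beam 1: φ=-90°, α=285°
  cosα=0.2588 sinα=-0.9659 | (3,1) | tMaxX 2.1637 tMaxY 0.4245 | tΔX 3.8637 tΔY 1.0353
    t=0.4245 [y] (3,0) — stop
  → r_1 = 0.4245
beam 2: φ=-45°, α=330°
  cosα=0.8660 sinα=-0.5000 | (3,1) | tMaxX 0.6466 tMaxY 0.8200 | tΔX 1.1547 tΔY 2.0000
    t=0.6466 [x] (4,1)
    t=0.8200 [y] (4,0) — stop
  → r_2 = 0.8200
beam 3: φ=0°, α=15°
  cosα=0.9659 sinα=0.2588 | (3,1) | tMaxX 0.5798 tMaxY 2.2796 | tΔX 1.0353 tΔY 3.8637
    t=0.5798 [x] (4,1)
    t=1.6150 [x] (5,1)
    t=2.2796 [y] (5,2)
    t=2.6503 [x] (6,2) — stop
  → r_3 = 2.6503
beam 4: φ=45°, α=60°
  cosα=0.5000 sinα=0.8660 | (3,1) | tMaxX 1.1200 tMaxY 0.6813 | tΔX 2.0000 tΔY 1.1547
    t=0.6813 [y] (3,2)
    t=1.1200 [x] (4,2)
    t=1.8360 [y] (4,3)
    t=2.9907 [y] (4,4) — stop
  → r_4 = 2.9907
beam 5: φ=90°, α=105°
  cosα=-0.2588 sinα=0.9659 | (3,1) | tMaxX 1.7000 tMaxY 0.6108 | tΔX 3.8637 tΔY 1.0353
    t=0.6108 [y] (3,2)
    t=1.6461 [y] (3,3)
    t=1.7000 [x] (2,3)
    t=2.6814 [y] (2,4) — stop
  → r_5 = 2.6814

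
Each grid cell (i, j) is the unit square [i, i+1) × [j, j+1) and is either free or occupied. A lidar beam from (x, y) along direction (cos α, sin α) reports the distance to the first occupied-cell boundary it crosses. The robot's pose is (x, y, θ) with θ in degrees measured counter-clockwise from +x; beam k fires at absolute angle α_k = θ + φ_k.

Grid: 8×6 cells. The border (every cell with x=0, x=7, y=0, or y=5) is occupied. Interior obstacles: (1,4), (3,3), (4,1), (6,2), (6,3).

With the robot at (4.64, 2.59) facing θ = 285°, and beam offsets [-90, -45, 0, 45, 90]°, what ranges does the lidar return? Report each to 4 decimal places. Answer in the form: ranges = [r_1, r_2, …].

beam 1: φ=-90°, α=195°
  cosα=-0.9659 sinα=-0.2588 | (4,2) | tMaxX 0.6626 tMaxY 2.2796 | tΔX 1.0353 tΔY 3.8637
    t=0.6626 [x] (3,2)
    t=1.6979 [x] (2,2)
    t=2.2796 [y] (2,1)
    t=2.7331 [x] (1,1)
    t=3.7684 [x] (0,1) — stop
  → r_1 = 3.7684
beam 2: φ=-45°, α=240°
  cosα=-0.5000 sinα=-0.8660 | (4,2) | tMaxX 1.2800 tMaxY 0.6813 | tΔX 2.0000 tΔY 1.1547
    t=0.6813 [y] (4,1) — stop
  → r_2 = 0.6813
beam 3: φ=0°, α=285°
  cosα=0.2588 sinα=-0.9659 | (4,2) | tMaxX 1.3909 tMaxY 0.6108 | tΔX 3.8637 tΔY 1.0353
    t=0.6108 [y] (4,1) — stop
  → r_3 = 0.6108
beam 4: φ=45°, α=330°
  cosα=0.8660 sinα=-0.5000 | (4,2) | tMaxX 0.4157 tMaxY 1.1800 | tΔX 1.1547 tΔY 2.0000
    t=0.4157 [x] (5,2)
    t=1.1800 [y] (5,1)
    t=1.5704 [x] (6,1)
    t=2.7251 [x] (7,1) — stop
  → r_4 = 2.7251
beam 5: φ=90°, α=15°
  cosα=0.9659 sinα=0.2588 | (4,2) | tMaxX 0.3727 tMaxY 1.5841 | tΔX 1.0353 tΔY 3.8637
    t=0.3727 [x] (5,2)
    t=1.4080 [x] (6,2) — stop
  → r_5 = 1.4080

ranges = [3.7684, 0.6813, 0.6108, 2.7251, 1.4080]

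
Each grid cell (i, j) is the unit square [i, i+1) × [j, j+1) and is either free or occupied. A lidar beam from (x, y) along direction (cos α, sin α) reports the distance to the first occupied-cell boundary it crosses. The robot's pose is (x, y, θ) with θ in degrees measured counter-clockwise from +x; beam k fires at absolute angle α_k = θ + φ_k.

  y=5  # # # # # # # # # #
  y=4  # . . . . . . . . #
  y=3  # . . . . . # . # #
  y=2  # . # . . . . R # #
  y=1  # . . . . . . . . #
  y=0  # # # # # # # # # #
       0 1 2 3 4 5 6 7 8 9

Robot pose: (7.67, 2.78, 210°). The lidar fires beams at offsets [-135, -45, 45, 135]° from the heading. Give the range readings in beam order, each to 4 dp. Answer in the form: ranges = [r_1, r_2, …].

beam 1: φ=-135°, α=75°
  d=(0.2588,0.9659)  start (7,2)  tX=1.2750 tY=0.2278  stride 1/|dx|=3.8637 1/|dy|=1.0353
    cross y-line → (7,3), t=0.2278
    cross y-line → (7,4), t=1.2630
    cross x-line → (8,4), t=1.2750
    cross y-line → (8,5), t=2.2983 (wall)
  → r_1 = 2.2983
beam 2: φ=-45°, α=165°
  d=(-0.9659,0.2588)  start (7,2)  tX=0.6936 tY=0.8500  stride 1/|dx|=1.0353 1/|dy|=3.8637
    cross x-line → (6,2), t=0.6936
    cross y-line → (6,3), t=0.8500 (wall)
  → r_2 = 0.8500
beam 3: φ=45°, α=255°
  d=(-0.2588,-0.9659)  start (7,2)  tX=2.5887 tY=0.8075  stride 1/|dx|=3.8637 1/|dy|=1.0353
    cross y-line → (7,1), t=0.8075
    cross y-line → (7,0), t=1.8428 (wall)
  → r_3 = 1.8428
beam 4: φ=135°, α=345°
  d=(0.9659,-0.2588)  start (7,2)  tX=0.3416 tY=3.0137  stride 1/|dx|=1.0353 1/|dy|=3.8637
    cross x-line → (8,2), t=0.3416 (wall)
  → r_4 = 0.3416

ranges = [2.2983, 0.8500, 1.8428, 0.3416]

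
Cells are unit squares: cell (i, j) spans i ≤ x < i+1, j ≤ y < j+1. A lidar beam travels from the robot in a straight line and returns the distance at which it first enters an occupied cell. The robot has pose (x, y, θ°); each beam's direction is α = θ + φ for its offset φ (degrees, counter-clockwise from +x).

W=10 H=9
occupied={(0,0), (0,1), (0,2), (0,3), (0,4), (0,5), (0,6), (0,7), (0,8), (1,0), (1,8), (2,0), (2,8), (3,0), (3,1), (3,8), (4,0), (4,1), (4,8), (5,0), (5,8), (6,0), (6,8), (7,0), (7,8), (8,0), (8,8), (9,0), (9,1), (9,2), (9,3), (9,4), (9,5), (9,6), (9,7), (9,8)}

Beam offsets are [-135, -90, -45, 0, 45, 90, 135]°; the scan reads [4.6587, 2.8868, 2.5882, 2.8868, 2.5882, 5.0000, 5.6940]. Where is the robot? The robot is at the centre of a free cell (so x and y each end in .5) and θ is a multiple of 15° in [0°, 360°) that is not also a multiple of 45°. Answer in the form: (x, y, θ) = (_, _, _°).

(x, y, θ) = (6.5, 5.5, 60°)

Candidates: 54 free-cell centres × 16 headings = 864 poses. Raycast each; keep the one whose scan matches to 4 dp.
  (5.5, 4.5, 330°): beam 3 = 3.6235 ≠ 2.5882 ✗
  (7.5, 1.5, 345°): beam 1 = 1.0000 ≠ 4.6587 ✗
  (5.5, 6.5, 195°): beam 1 = 1.7321 ≠ 4.6587 ✗
  (6.5, 1.5, 150°): beam 1 = 2.5882 ≠ 4.6587 ✗
  …
  (6.5, 5.5, 60°): r_1=4.6587, r_2=2.8868, r_3=2.5882, r_4=2.8868, r_5=2.5882, r_6=5.0000, r_7=5.6940 — all match ✓
No second candidate reproduces the full scan.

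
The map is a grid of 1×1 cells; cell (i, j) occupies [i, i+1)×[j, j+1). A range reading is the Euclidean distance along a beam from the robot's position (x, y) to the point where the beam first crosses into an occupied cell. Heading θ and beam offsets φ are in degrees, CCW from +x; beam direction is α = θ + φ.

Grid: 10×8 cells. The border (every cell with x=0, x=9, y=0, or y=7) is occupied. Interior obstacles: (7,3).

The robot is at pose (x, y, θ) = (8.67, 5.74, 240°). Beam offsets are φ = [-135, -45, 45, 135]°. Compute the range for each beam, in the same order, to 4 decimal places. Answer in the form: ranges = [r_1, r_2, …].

beam 1: φ=-135°, α=105°
  direction (-0.2588, 0.9659); cell (8,5); t to first gridline: x 2.5887, y 0.2692 (then +3.8637 / +1.0353)
    (8,6) via y @ 0.2692
    (8,7) via y @ 1.3044  # hit
  → r_1 = 1.3044
beam 2: φ=-45°, α=195°
  direction (-0.9659, -0.2588); cell (8,5); t to first gridline: x 0.6936, y 2.8591 (then +1.0353 / +3.8637)
    (7,5) via x @ 0.6936
    (6,5) via x @ 1.7289
    (5,5) via x @ 2.7642
    (5,4) via y @ 2.8591
    (4,4) via x @ 3.7995
    (3,4) via x @ 4.8347
    (2,4) via x @ 5.8700
    (2,3) via y @ 6.7228
    (1,3) via x @ 6.9053
    (0,3) via x @ 7.9406  # hit
  → r_2 = 7.9406
beam 3: φ=45°, α=285°
  direction (0.2588, -0.9659); cell (8,5); t to first gridline: x 1.2750, y 0.7661 (then +3.8637 / +1.0353)
    (8,4) via y @ 0.7661
    (9,4) via x @ 1.2750  # hit
  → r_3 = 1.2750
beam 4: φ=135°, α=15°
  direction (0.9659, 0.2588); cell (8,5); t to first gridline: x 0.3416, y 1.0046 (then +1.0353 / +3.8637)
    (9,5) via x @ 0.3416  # hit
  → r_4 = 0.3416

ranges = [1.3044, 7.9406, 1.2750, 0.3416]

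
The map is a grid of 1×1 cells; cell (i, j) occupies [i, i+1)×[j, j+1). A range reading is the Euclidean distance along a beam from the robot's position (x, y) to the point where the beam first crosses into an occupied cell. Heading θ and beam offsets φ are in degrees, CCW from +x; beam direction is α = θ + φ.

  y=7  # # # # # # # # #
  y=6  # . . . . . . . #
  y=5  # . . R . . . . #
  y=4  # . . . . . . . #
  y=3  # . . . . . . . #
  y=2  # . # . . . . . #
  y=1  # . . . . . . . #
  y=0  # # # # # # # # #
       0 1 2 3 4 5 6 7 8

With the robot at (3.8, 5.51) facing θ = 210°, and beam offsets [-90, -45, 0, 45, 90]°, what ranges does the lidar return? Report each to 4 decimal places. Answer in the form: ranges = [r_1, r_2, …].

ranges = [1.7205, 2.8988, 3.2332, 3.0910, 5.2077]

beam 1: φ=-90°, α=120°
  direction (-0.5000, 0.8660); cell (3,5); t to first gridline: x 1.6000, y 0.5658 (then +2.0000 / +1.1547)
    (3,6) via y @ 0.5658
    (2,6) via x @ 1.6000
    (2,7) via y @ 1.7205  # hit
  → r_1 = 1.7205
beam 2: φ=-45°, α=165°
  direction (-0.9659, 0.2588); cell (3,5); t to first gridline: x 0.8282, y 1.8932 (then +1.0353 / +3.8637)
    (2,5) via x @ 0.8282
    (1,5) via x @ 1.8635
    (1,6) via y @ 1.8932
    (0,6) via x @ 2.8988  # hit
  → r_2 = 2.8988
beam 3: φ=0°, α=210°
  direction (-0.8660, -0.5000); cell (3,5); t to first gridline: x 0.9238, y 1.0200 (then +1.1547 / +2.0000)
    (2,5) via x @ 0.9238
    (2,4) via y @ 1.0200
    (1,4) via x @ 2.0785
    (1,3) via y @ 3.0200
    (0,3) via x @ 3.2332  # hit
  → r_3 = 3.2332
beam 4: φ=45°, α=255°
  direction (-0.2588, -0.9659); cell (3,5); t to first gridline: x 3.0910, y 0.5280 (then +3.8637 / +1.0353)
    (3,4) via y @ 0.5280
    (3,3) via y @ 1.5633
    (3,2) via y @ 2.5985
    (2,2) via x @ 3.0910  # hit
  → r_4 = 3.0910
beam 5: φ=90°, α=300°
  direction (0.5000, -0.8660); cell (3,5); t to first gridline: x 0.4000, y 0.5889 (then +2.0000 / +1.1547)
    (4,5) via x @ 0.4000
    (4,4) via y @ 0.5889
    (4,3) via y @ 1.7436
    (5,3) via x @ 2.4000
    (5,2) via y @ 2.8983
    (5,1) via y @ 4.0530
    (6,1) via x @ 4.4000
    (6,0) via y @ 5.2077  # hit
  → r_5 = 5.2077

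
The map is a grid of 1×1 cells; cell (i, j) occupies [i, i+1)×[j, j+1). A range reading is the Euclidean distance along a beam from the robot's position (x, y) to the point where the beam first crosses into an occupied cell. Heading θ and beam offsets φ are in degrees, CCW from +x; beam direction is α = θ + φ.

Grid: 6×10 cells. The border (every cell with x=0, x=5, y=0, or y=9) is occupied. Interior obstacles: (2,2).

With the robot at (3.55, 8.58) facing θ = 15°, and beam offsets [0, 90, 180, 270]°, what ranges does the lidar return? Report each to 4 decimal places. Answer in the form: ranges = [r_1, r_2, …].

ranges = [1.5012, 0.4348, 2.6400, 5.6024]

beam 1: φ=0°, α=15°
  dir = (cos 15°, sin 15°) = (0.9659, 0.2588); from cell (3,8)
  next x-line at t=0.4659, next y-line at t=1.6228; Δt_x=1.0353, Δt_y=3.8637
    x: enter (4,8) at t=0.4659
    x: enter (5,8) at t=1.5012 ← occupied
  → r_1 = 1.5012
beam 2: φ=90°, α=105°
  dir = (cos 105°, sin 105°) = (-0.2588, 0.9659); from cell (3,8)
  next x-line at t=2.1250, next y-line at t=0.4348; Δt_x=3.8637, Δt_y=1.0353
    y: enter (3,9) at t=0.4348 ← occupied
  → r_2 = 0.4348
beam 3: φ=180°, α=195°
  dir = (cos 195°, sin 195°) = (-0.9659, -0.2588); from cell (3,8)
  next x-line at t=0.5694, next y-line at t=2.2409; Δt_x=1.0353, Δt_y=3.8637
    x: enter (2,8) at t=0.5694
    x: enter (1,8) at t=1.6047
    y: enter (1,7) at t=2.2409
    x: enter (0,7) at t=2.6400 ← occupied
  → r_3 = 2.6400
beam 4: φ=270°, α=285°
  dir = (cos 285°, sin 285°) = (0.2588, -0.9659); from cell (3,8)
  next x-line at t=1.7387, next y-line at t=0.6005; Δt_x=3.8637, Δt_y=1.0353
    y: enter (3,7) at t=0.6005
    y: enter (3,6) at t=1.6357
    x: enter (4,6) at t=1.7387
    y: enter (4,5) at t=2.6710
    y: enter (4,4) at t=3.7063
    y: enter (4,3) at t=4.7416
    x: enter (5,3) at t=5.6024 ← occupied
  → r_4 = 5.6024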